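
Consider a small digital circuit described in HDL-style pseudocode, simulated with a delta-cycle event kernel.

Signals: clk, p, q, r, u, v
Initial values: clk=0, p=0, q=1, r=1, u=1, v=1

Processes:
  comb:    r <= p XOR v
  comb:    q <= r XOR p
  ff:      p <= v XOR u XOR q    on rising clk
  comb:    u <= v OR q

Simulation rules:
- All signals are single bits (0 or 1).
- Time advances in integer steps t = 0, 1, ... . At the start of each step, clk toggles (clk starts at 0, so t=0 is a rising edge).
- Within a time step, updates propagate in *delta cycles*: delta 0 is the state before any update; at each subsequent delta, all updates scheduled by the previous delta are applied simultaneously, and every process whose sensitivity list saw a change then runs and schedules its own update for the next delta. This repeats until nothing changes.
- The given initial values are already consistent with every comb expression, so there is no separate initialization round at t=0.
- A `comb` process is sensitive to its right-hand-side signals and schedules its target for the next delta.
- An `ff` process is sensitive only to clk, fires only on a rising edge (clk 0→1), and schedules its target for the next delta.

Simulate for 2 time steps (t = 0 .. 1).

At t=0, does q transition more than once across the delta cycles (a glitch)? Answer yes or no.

yes

t=0 Δ0: r=1 v=1 q=1 u=1 clk=0 p=0
  Δ1: clk:0→1
  Δ2: p:0→1
  Δ3: r:1→0, q:1→0
  Δ4: q:0→1
  (4Δ to stable)
t=1 Δ0: r=0 v=1 q=1 u=1 clk=1 p=1
  Δ1: clk:1→0
  (1Δ to stable)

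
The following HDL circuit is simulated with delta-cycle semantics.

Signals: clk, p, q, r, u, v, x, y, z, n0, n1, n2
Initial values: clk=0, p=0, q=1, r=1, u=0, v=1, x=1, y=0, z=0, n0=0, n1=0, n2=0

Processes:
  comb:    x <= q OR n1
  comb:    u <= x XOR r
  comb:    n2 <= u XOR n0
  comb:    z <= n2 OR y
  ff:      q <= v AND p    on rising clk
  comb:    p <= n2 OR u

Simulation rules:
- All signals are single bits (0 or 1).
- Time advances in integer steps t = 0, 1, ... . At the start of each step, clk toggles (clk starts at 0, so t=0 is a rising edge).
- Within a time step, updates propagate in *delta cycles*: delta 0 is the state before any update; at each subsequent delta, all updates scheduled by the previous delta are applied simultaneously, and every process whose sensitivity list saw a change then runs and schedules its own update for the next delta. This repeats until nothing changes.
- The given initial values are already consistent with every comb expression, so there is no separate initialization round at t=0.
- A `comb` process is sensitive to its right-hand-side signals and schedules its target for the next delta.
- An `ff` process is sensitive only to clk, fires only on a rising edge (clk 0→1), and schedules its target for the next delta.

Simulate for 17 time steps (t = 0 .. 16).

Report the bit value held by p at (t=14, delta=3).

t=0 Δ0: clk=0 q=1 r=1 x=1 n2=0 u=0 n0=0 z=0 y=0 n1=0 p=0 v=1
  Δ1: clk:0→1
  Δ2: q:1→0
  Δ3: x:1→0
  Δ4: u:0→1
  Δ5: n2:0→1, p:0→1
  Δ6: z:0→1
  (6Δ to stable)
t=1 Δ0: clk=1 q=0 r=1 x=0 n2=1 u=1 n0=0 z=1 y=0 n1=0 p=1 v=1
  Δ1: clk:1→0
  (1Δ to stable)
t=2 Δ0: clk=0 q=0 r=1 x=0 n2=1 u=1 n0=0 z=1 y=0 n1=0 p=1 v=1
  Δ1: clk:0→1
  Δ2: q:0→1
  Δ3: x:0→1
  Δ4: u:1→0
  Δ5: n2:1→0
  Δ6: z:1→0, p:1→0
  (6Δ to stable)
t=3 Δ0: clk=1 q=1 r=1 x=1 n2=0 u=0 n0=0 z=0 y=0 n1=0 p=0 v=1
  Δ1: clk:1→0
  (1Δ to stable)
t=4 Δ0: clk=0 q=1 r=1 x=1 n2=0 u=0 n0=0 z=0 y=0 n1=0 p=0 v=1
  Δ1: clk:0→1
  Δ2: q:1→0
  Δ3: x:1→0
  Δ4: u:0→1
  Δ5: n2:0→1, p:0→1
  Δ6: z:0→1
  (6Δ to stable)
t=5 Δ0: clk=1 q=0 r=1 x=0 n2=1 u=1 n0=0 z=1 y=0 n1=0 p=1 v=1
  Δ1: clk:1→0
  (1Δ to stable)
t=6 Δ0: clk=0 q=0 r=1 x=0 n2=1 u=1 n0=0 z=1 y=0 n1=0 p=1 v=1
  Δ1: clk:0→1
  Δ2: q:0→1
  Δ3: x:0→1
  Δ4: u:1→0
  Δ5: n2:1→0
  Δ6: z:1→0, p:1→0
  (6Δ to stable)
t=7 Δ0: clk=1 q=1 r=1 x=1 n2=0 u=0 n0=0 z=0 y=0 n1=0 p=0 v=1
  Δ1: clk:1→0
  (1Δ to stable)
t=8 Δ0: clk=0 q=1 r=1 x=1 n2=0 u=0 n0=0 z=0 y=0 n1=0 p=0 v=1
  Δ1: clk:0→1
  Δ2: q:1→0
  Δ3: x:1→0
  Δ4: u:0→1
  Δ5: n2:0→1, p:0→1
  Δ6: z:0→1
  (6Δ to stable)
t=9 Δ0: clk=1 q=0 r=1 x=0 n2=1 u=1 n0=0 z=1 y=0 n1=0 p=1 v=1
  Δ1: clk:1→0
  (1Δ to stable)
t=10 Δ0: clk=0 q=0 r=1 x=0 n2=1 u=1 n0=0 z=1 y=0 n1=0 p=1 v=1
  Δ1: clk:0→1
  Δ2: q:0→1
  Δ3: x:0→1
  Δ4: u:1→0
  Δ5: n2:1→0
  Δ6: z:1→0, p:1→0
  (6Δ to stable)
t=11 Δ0: clk=1 q=1 r=1 x=1 n2=0 u=0 n0=0 z=0 y=0 n1=0 p=0 v=1
  Δ1: clk:1→0
  (1Δ to stable)
t=12 Δ0: clk=0 q=1 r=1 x=1 n2=0 u=0 n0=0 z=0 y=0 n1=0 p=0 v=1
  Δ1: clk:0→1
  Δ2: q:1→0
  Δ3: x:1→0
  Δ4: u:0→1
  Δ5: n2:0→1, p:0→1
  Δ6: z:0→1
  (6Δ to stable)
t=13 Δ0: clk=1 q=0 r=1 x=0 n2=1 u=1 n0=0 z=1 y=0 n1=0 p=1 v=1
  Δ1: clk:1→0
  (1Δ to stable)
t=14 Δ0: clk=0 q=0 r=1 x=0 n2=1 u=1 n0=0 z=1 y=0 n1=0 p=1 v=1
  Δ1: clk:0→1
  Δ2: q:0→1
  Δ3: x:0→1
  Δ4: u:1→0
  Δ5: n2:1→0
  Δ6: z:1→0, p:1→0
  (6Δ to stable)
t=15 Δ0: clk=1 q=1 r=1 x=1 n2=0 u=0 n0=0 z=0 y=0 n1=0 p=0 v=1
  Δ1: clk:1→0
  (1Δ to stable)
t=16 Δ0: clk=0 q=1 r=1 x=1 n2=0 u=0 n0=0 z=0 y=0 n1=0 p=0 v=1
  Δ1: clk:0→1
  Δ2: q:1→0
  Δ3: x:1→0
  Δ4: u:0→1
  Δ5: n2:0→1, p:0→1
  Δ6: z:0→1
  (6Δ to stable)

1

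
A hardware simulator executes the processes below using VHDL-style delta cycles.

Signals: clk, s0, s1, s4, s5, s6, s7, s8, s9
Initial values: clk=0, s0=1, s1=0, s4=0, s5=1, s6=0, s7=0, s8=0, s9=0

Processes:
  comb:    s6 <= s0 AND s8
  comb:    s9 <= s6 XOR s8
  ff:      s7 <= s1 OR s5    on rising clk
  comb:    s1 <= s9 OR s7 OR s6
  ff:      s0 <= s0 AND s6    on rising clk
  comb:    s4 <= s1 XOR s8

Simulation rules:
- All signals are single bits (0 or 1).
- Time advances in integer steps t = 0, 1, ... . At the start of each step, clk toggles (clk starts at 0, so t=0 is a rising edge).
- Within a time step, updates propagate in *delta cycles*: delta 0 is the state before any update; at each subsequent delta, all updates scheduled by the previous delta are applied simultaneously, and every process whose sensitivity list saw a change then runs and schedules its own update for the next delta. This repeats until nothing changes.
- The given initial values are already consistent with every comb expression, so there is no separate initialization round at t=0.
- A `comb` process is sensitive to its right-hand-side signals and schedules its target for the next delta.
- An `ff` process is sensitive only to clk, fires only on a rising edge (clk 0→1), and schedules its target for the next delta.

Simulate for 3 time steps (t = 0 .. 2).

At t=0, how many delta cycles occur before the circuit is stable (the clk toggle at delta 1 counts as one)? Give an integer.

t=0 Δ0: s8=0 s9=0 s1=0 s0=1 s7=0 s4=0 s5=1 s6=0 clk=0
  Δ1: clk:0→1
  Δ2: s0:1→0, s7:0→1
  Δ3: s1:0→1
  Δ4: s4:0→1
  (4Δ to stable)
t=1 Δ0: s8=0 s9=0 s1=1 s0=0 s7=1 s4=1 s5=1 s6=0 clk=1
  Δ1: clk:1→0
  (1Δ to stable)
t=2 Δ0: s8=0 s9=0 s1=1 s0=0 s7=1 s4=1 s5=1 s6=0 clk=0
  Δ1: clk:0→1
  (1Δ to stable)

4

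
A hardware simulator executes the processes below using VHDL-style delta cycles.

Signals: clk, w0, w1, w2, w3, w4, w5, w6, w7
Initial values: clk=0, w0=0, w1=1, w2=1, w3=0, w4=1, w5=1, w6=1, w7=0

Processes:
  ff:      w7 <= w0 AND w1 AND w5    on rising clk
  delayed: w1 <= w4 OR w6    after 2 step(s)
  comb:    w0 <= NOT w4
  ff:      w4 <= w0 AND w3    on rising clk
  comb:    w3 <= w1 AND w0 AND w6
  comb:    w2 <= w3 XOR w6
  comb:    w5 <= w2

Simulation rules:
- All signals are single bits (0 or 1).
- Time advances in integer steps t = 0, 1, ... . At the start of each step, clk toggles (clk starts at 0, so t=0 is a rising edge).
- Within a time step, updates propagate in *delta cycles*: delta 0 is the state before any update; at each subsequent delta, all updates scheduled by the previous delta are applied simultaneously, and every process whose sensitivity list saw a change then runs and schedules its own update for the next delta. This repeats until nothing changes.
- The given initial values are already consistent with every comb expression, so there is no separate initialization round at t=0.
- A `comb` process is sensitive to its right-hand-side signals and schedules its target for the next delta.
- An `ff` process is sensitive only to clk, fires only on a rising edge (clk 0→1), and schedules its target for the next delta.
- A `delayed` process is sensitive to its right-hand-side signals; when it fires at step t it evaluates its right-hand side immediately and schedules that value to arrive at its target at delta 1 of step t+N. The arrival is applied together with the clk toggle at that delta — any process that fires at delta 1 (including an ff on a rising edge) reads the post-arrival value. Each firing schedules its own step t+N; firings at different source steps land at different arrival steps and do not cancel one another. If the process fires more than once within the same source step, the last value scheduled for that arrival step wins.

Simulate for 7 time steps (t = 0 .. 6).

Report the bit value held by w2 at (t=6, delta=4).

0

t0.Δ0 w6=1 w5=1 w7=0 w3=0 clk=0 w2=1 w1=1 w0=0 w4=1
t0.Δ1 w6=1 w5=1 w7=0 w3=0 clk=1 w2=1 w1=1 w0=0 w4=1
t0.Δ2 w6=1 w5=1 w7=0 w3=0 clk=1 w2=1 w1=1 w0=0 w4=0
t0.Δ3 w6=1 w5=1 w7=0 w3=0 clk=1 w2=1 w1=1 w0=1 w4=0
t0.Δ4 w6=1 w5=1 w7=0 w3=1 clk=1 w2=1 w1=1 w0=1 w4=0
t0.Δ5 w6=1 w5=1 w7=0 w3=1 clk=1 w2=0 w1=1 w0=1 w4=0
t0.Δ6 w6=1 w5=0 w7=0 w3=1 clk=1 w2=0 w1=1 w0=1 w4=0
t1.Δ0 w6=1 w5=0 w7=0 w3=1 clk=1 w2=0 w1=1 w0=1 w4=0
t1.Δ1 w6=1 w5=0 w7=0 w3=1 clk=0 w2=0 w1=1 w0=1 w4=0
t2.Δ0 w6=1 w5=0 w7=0 w3=1 clk=0 w2=0 w1=1 w0=1 w4=0
t2.Δ1 w6=1 w5=0 w7=0 w3=1 clk=1 w2=0 w1=1 w0=1 w4=0
t2.Δ2 w6=1 w5=0 w7=0 w3=1 clk=1 w2=0 w1=1 w0=1 w4=1
t2.Δ3 w6=1 w5=0 w7=0 w3=1 clk=1 w2=0 w1=1 w0=0 w4=1
t2.Δ4 w6=1 w5=0 w7=0 w3=0 clk=1 w2=0 w1=1 w0=0 w4=1
t2.Δ5 w6=1 w5=0 w7=0 w3=0 clk=1 w2=1 w1=1 w0=0 w4=1
t2.Δ6 w6=1 w5=1 w7=0 w3=0 clk=1 w2=1 w1=1 w0=0 w4=1
t3.Δ0 w6=1 w5=1 w7=0 w3=0 clk=1 w2=1 w1=1 w0=0 w4=1
t3.Δ1 w6=1 w5=1 w7=0 w3=0 clk=0 w2=1 w1=1 w0=0 w4=1
t4.Δ0 w6=1 w5=1 w7=0 w3=0 clk=0 w2=1 w1=1 w0=0 w4=1
t4.Δ1 w6=1 w5=1 w7=0 w3=0 clk=1 w2=1 w1=1 w0=0 w4=1
t4.Δ2 w6=1 w5=1 w7=0 w3=0 clk=1 w2=1 w1=1 w0=0 w4=0
t4.Δ3 w6=1 w5=1 w7=0 w3=0 clk=1 w2=1 w1=1 w0=1 w4=0
t4.Δ4 w6=1 w5=1 w7=0 w3=1 clk=1 w2=1 w1=1 w0=1 w4=0
t4.Δ5 w6=1 w5=1 w7=0 w3=1 clk=1 w2=0 w1=1 w0=1 w4=0
t4.Δ6 w6=1 w5=0 w7=0 w3=1 clk=1 w2=0 w1=1 w0=1 w4=0
t5.Δ0 w6=1 w5=0 w7=0 w3=1 clk=1 w2=0 w1=1 w0=1 w4=0
t5.Δ1 w6=1 w5=0 w7=0 w3=1 clk=0 w2=0 w1=1 w0=1 w4=0
t6.Δ0 w6=1 w5=0 w7=0 w3=1 clk=0 w2=0 w1=1 w0=1 w4=0
t6.Δ1 w6=1 w5=0 w7=0 w3=1 clk=1 w2=0 w1=1 w0=1 w4=0
t6.Δ2 w6=1 w5=0 w7=0 w3=1 clk=1 w2=0 w1=1 w0=1 w4=1
t6.Δ3 w6=1 w5=0 w7=0 w3=1 clk=1 w2=0 w1=1 w0=0 w4=1
t6.Δ4 w6=1 w5=0 w7=0 w3=0 clk=1 w2=0 w1=1 w0=0 w4=1
t6.Δ5 w6=1 w5=0 w7=0 w3=0 clk=1 w2=1 w1=1 w0=0 w4=1
t6.Δ6 w6=1 w5=1 w7=0 w3=0 clk=1 w2=1 w1=1 w0=0 w4=1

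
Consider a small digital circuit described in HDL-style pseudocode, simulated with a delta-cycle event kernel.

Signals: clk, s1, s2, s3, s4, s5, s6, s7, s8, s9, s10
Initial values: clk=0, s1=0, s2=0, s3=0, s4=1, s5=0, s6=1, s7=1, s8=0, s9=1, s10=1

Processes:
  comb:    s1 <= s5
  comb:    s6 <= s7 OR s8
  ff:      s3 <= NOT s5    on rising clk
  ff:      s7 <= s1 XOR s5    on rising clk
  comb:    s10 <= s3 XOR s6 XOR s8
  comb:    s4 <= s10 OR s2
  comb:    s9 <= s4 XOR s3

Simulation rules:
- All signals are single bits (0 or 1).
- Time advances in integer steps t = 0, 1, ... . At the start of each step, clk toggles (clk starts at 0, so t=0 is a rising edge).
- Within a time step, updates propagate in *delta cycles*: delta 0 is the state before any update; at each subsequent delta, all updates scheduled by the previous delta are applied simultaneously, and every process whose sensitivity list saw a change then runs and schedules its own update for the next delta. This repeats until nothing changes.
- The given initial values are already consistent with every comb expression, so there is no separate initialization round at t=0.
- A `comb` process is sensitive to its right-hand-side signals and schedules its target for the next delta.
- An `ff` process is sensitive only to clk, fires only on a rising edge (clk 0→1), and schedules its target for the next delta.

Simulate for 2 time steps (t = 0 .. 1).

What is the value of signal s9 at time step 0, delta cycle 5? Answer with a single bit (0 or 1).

1

t0.Δ0 s7=1 s9=1 s6=1 s10=1 s8=0 s3=0 s1=0 clk=0 s4=1 s2=0 s5=0
t0.Δ1 s7=1 s9=1 s6=1 s10=1 s8=0 s3=0 s1=0 clk=1 s4=1 s2=0 s5=0
t0.Δ2 s7=0 s9=1 s6=1 s10=1 s8=0 s3=1 s1=0 clk=1 s4=1 s2=0 s5=0
t0.Δ3 s7=0 s9=0 s6=0 s10=0 s8=0 s3=1 s1=0 clk=1 s4=1 s2=0 s5=0
t0.Δ4 s7=0 s9=0 s6=0 s10=1 s8=0 s3=1 s1=0 clk=1 s4=0 s2=0 s5=0
t0.Δ5 s7=0 s9=1 s6=0 s10=1 s8=0 s3=1 s1=0 clk=1 s4=1 s2=0 s5=0
t0.Δ6 s7=0 s9=0 s6=0 s10=1 s8=0 s3=1 s1=0 clk=1 s4=1 s2=0 s5=0
t1.Δ0 s7=0 s9=0 s6=0 s10=1 s8=0 s3=1 s1=0 clk=1 s4=1 s2=0 s5=0
t1.Δ1 s7=0 s9=0 s6=0 s10=1 s8=0 s3=1 s1=0 clk=0 s4=1 s2=0 s5=0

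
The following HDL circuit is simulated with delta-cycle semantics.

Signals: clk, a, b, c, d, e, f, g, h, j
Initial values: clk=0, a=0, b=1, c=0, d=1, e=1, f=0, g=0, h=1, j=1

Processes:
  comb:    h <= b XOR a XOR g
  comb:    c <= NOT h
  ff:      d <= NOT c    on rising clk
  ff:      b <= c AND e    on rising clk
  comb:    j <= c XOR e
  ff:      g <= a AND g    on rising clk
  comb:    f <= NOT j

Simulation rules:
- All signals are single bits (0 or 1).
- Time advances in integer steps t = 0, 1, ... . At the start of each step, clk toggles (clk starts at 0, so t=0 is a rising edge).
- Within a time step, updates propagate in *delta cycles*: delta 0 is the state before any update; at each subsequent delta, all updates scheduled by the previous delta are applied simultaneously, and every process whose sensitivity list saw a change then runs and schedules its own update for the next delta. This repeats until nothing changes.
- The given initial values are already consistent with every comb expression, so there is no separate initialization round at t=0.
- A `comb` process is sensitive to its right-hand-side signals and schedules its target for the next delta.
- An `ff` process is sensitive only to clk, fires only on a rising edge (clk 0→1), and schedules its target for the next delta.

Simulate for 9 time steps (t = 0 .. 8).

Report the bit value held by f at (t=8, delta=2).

t=0 Δ0: c=0 j=1 b=1 a=0 f=0 h=1 clk=0 d=1 e=1 g=0
  Δ1: clk:0→1
  Δ2: b:1→0
  Δ3: h:1→0
  Δ4: c:0→1
  Δ5: j:1→0
  Δ6: f:0→1
  (6Δ to stable)
t=1 Δ0: c=1 j=0 b=0 a=0 f=1 h=0 clk=1 d=1 e=1 g=0
  Δ1: clk:1→0
  (1Δ to stable)
t=2 Δ0: c=1 j=0 b=0 a=0 f=1 h=0 clk=0 d=1 e=1 g=0
  Δ1: clk:0→1
  Δ2: b:0→1, d:1→0
  Δ3: h:0→1
  Δ4: c:1→0
  Δ5: j:0→1
  Δ6: f:1→0
  (6Δ to stable)
t=3 Δ0: c=0 j=1 b=1 a=0 f=0 h=1 clk=1 d=0 e=1 g=0
  Δ1: clk:1→0
  (1Δ to stable)
t=4 Δ0: c=0 j=1 b=1 a=0 f=0 h=1 clk=0 d=0 e=1 g=0
  Δ1: clk:0→1
  Δ2: b:1→0, d:0→1
  Δ3: h:1→0
  Δ4: c:0→1
  Δ5: j:1→0
  Δ6: f:0→1
  (6Δ to stable)
t=5 Δ0: c=1 j=0 b=0 a=0 f=1 h=0 clk=1 d=1 e=1 g=0
  Δ1: clk:1→0
  (1Δ to stable)
t=6 Δ0: c=1 j=0 b=0 a=0 f=1 h=0 clk=0 d=1 e=1 g=0
  Δ1: clk:0→1
  Δ2: b:0→1, d:1→0
  Δ3: h:0→1
  Δ4: c:1→0
  Δ5: j:0→1
  Δ6: f:1→0
  (6Δ to stable)
t=7 Δ0: c=0 j=1 b=1 a=0 f=0 h=1 clk=1 d=0 e=1 g=0
  Δ1: clk:1→0
  (1Δ to stable)
t=8 Δ0: c=0 j=1 b=1 a=0 f=0 h=1 clk=0 d=0 e=1 g=0
  Δ1: clk:0→1
  Δ2: b:1→0, d:0→1
  Δ3: h:1→0
  Δ4: c:0→1
  Δ5: j:1→0
  Δ6: f:0→1
  (6Δ to stable)

0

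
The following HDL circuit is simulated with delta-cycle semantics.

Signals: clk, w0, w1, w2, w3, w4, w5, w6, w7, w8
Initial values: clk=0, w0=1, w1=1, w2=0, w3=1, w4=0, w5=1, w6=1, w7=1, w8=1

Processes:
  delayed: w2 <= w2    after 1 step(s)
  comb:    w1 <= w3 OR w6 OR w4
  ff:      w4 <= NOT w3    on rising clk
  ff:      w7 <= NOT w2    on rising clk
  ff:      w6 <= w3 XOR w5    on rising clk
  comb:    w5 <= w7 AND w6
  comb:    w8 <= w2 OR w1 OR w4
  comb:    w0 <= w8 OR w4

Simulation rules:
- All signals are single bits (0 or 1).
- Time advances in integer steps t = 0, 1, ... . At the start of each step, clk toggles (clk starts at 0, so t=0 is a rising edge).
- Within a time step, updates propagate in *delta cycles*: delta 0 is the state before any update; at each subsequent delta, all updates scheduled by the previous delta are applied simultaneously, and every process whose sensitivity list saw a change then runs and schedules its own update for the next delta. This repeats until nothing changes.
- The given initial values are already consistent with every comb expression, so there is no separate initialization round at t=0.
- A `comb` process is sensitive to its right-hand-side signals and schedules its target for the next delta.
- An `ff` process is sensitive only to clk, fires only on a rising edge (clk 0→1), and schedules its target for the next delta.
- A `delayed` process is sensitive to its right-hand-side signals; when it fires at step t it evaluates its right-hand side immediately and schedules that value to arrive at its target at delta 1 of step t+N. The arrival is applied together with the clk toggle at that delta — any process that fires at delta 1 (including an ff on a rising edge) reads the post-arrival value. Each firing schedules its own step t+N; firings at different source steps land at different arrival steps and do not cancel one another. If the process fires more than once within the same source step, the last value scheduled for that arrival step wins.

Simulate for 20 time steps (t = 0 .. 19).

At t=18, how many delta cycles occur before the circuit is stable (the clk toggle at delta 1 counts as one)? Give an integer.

t=0 Δ0: w2=0 w6=1 w3=1 w4=0 w0=1 w1=1 w5=1 clk=0 w7=1 w8=1
  Δ1: clk:0→1
  Δ2: w6:1→0
  Δ3: w5:1→0
  (3Δ to stable)
t=1 Δ0: w2=0 w6=0 w3=1 w4=0 w0=1 w1=1 w5=0 clk=1 w7=1 w8=1
  Δ1: clk:1→0
  (1Δ to stable)
t=2 Δ0: w2=0 w6=0 w3=1 w4=0 w0=1 w1=1 w5=0 clk=0 w7=1 w8=1
  Δ1: clk:0→1
  Δ2: w6:0→1
  Δ3: w5:0→1
  (3Δ to stable)
t=3 Δ0: w2=0 w6=1 w3=1 w4=0 w0=1 w1=1 w5=1 clk=1 w7=1 w8=1
  Δ1: clk:1→0
  (1Δ to stable)
t=4 Δ0: w2=0 w6=1 w3=1 w4=0 w0=1 w1=1 w5=1 clk=0 w7=1 w8=1
  Δ1: clk:0→1
  Δ2: w6:1→0
  Δ3: w5:1→0
  (3Δ to stable)
t=5 Δ0: w2=0 w6=0 w3=1 w4=0 w0=1 w1=1 w5=0 clk=1 w7=1 w8=1
  Δ1: clk:1→0
  (1Δ to stable)
t=6 Δ0: w2=0 w6=0 w3=1 w4=0 w0=1 w1=1 w5=0 clk=0 w7=1 w8=1
  Δ1: clk:0→1
  Δ2: w6:0→1
  Δ3: w5:0→1
  (3Δ to stable)
t=7 Δ0: w2=0 w6=1 w3=1 w4=0 w0=1 w1=1 w5=1 clk=1 w7=1 w8=1
  Δ1: clk:1→0
  (1Δ to stable)
t=8 Δ0: w2=0 w6=1 w3=1 w4=0 w0=1 w1=1 w5=1 clk=0 w7=1 w8=1
  Δ1: clk:0→1
  Δ2: w6:1→0
  Δ3: w5:1→0
  (3Δ to stable)
t=9 Δ0: w2=0 w6=0 w3=1 w4=0 w0=1 w1=1 w5=0 clk=1 w7=1 w8=1
  Δ1: clk:1→0
  (1Δ to stable)
t=10 Δ0: w2=0 w6=0 w3=1 w4=0 w0=1 w1=1 w5=0 clk=0 w7=1 w8=1
  Δ1: clk:0→1
  Δ2: w6:0→1
  Δ3: w5:0→1
  (3Δ to stable)
t=11 Δ0: w2=0 w6=1 w3=1 w4=0 w0=1 w1=1 w5=1 clk=1 w7=1 w8=1
  Δ1: clk:1→0
  (1Δ to stable)
t=12 Δ0: w2=0 w6=1 w3=1 w4=0 w0=1 w1=1 w5=1 clk=0 w7=1 w8=1
  Δ1: clk:0→1
  Δ2: w6:1→0
  Δ3: w5:1→0
  (3Δ to stable)
t=13 Δ0: w2=0 w6=0 w3=1 w4=0 w0=1 w1=1 w5=0 clk=1 w7=1 w8=1
  Δ1: clk:1→0
  (1Δ to stable)
t=14 Δ0: w2=0 w6=0 w3=1 w4=0 w0=1 w1=1 w5=0 clk=0 w7=1 w8=1
  Δ1: clk:0→1
  Δ2: w6:0→1
  Δ3: w5:0→1
  (3Δ to stable)
t=15 Δ0: w2=0 w6=1 w3=1 w4=0 w0=1 w1=1 w5=1 clk=1 w7=1 w8=1
  Δ1: clk:1→0
  (1Δ to stable)
t=16 Δ0: w2=0 w6=1 w3=1 w4=0 w0=1 w1=1 w5=1 clk=0 w7=1 w8=1
  Δ1: clk:0→1
  Δ2: w6:1→0
  Δ3: w5:1→0
  (3Δ to stable)
t=17 Δ0: w2=0 w6=0 w3=1 w4=0 w0=1 w1=1 w5=0 clk=1 w7=1 w8=1
  Δ1: clk:1→0
  (1Δ to stable)
t=18 Δ0: w2=0 w6=0 w3=1 w4=0 w0=1 w1=1 w5=0 clk=0 w7=1 w8=1
  Δ1: clk:0→1
  Δ2: w6:0→1
  Δ3: w5:0→1
  (3Δ to stable)
t=19 Δ0: w2=0 w6=1 w3=1 w4=0 w0=1 w1=1 w5=1 clk=1 w7=1 w8=1
  Δ1: clk:1→0
  (1Δ to stable)

3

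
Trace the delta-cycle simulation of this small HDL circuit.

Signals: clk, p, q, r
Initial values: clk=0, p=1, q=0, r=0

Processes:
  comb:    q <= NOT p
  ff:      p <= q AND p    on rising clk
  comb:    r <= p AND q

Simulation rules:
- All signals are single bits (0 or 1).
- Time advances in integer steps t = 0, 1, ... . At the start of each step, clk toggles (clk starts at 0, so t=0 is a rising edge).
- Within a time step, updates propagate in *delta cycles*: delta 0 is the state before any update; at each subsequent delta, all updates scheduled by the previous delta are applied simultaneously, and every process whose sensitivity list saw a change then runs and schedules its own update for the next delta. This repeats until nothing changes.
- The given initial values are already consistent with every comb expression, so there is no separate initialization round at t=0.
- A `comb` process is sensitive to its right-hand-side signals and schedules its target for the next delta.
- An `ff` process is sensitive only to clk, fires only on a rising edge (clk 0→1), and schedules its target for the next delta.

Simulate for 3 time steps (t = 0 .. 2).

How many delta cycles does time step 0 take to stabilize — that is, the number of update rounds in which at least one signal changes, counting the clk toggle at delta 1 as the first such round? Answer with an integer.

[bits: clk,r,q,p]
t=0: Δ0=0001 Δ1=1001 Δ2=1000 Δ3=1010 | 3Δ
t=1: Δ0=1010 Δ1=0010 | 1Δ
t=2: Δ0=0010 Δ1=1010 | 1Δ

3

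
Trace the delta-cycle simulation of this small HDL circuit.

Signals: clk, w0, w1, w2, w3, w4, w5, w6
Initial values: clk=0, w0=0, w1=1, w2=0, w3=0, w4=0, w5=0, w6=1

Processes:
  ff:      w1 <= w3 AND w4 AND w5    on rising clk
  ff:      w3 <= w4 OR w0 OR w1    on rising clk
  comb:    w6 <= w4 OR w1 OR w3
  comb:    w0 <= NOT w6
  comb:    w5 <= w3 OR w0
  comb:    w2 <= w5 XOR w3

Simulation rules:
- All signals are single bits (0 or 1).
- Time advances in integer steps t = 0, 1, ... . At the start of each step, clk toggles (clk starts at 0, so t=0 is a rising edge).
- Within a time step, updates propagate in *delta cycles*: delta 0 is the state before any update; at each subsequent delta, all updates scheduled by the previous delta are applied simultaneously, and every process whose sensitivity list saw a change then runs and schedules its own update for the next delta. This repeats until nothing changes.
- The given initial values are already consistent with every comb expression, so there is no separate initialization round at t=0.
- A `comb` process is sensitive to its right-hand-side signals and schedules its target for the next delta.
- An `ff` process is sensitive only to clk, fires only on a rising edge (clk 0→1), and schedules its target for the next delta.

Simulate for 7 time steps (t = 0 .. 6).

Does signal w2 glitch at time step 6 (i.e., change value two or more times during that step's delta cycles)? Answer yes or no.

yes

[bits: w5,clk,w3,w4,w2,w0,w6,w1]
t=0: Δ0=00000011 Δ1=01000011 Δ2=01100010 Δ3=11101010 Δ4=11100010 | 4Δ
t=1: Δ0=11100010 Δ1=10100010 | 1Δ
t=2: Δ0=10100010 Δ1=11100010 Δ2=11000010 Δ3=01001000 Δ4=01000100 Δ5=11000100 Δ6=11001100 | 6Δ
t=3: Δ0=11001100 Δ1=10001100 | 1Δ
t=4: Δ0=10001100 Δ1=11001100 Δ2=11101100 Δ3=11100110 Δ4=11100010 | 4Δ
t=5: Δ0=11100010 Δ1=10100010 | 1Δ
t=6: Δ0=10100010 Δ1=11100010 Δ2=11000010 Δ3=01001000 Δ4=01000100 Δ5=11000100 Δ6=11001100 | 6Δ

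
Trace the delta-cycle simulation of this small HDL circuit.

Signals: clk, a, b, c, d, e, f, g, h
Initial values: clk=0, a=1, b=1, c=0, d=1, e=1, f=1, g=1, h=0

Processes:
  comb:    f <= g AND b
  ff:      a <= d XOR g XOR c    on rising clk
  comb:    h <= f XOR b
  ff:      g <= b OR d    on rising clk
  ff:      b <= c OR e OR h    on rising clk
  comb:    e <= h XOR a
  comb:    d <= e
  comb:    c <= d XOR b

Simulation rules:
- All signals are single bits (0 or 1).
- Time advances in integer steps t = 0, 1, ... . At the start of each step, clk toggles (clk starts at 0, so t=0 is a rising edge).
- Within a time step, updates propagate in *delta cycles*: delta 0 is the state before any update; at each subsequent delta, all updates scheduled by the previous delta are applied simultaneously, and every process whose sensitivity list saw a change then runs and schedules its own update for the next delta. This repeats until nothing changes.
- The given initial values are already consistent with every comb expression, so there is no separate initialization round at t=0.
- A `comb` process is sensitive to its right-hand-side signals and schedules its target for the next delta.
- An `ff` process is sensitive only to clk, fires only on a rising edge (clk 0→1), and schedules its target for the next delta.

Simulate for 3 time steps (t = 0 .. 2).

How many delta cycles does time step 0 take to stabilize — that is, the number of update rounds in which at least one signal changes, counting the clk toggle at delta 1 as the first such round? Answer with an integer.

[bits: h,e,b,g,f,clk,c,d,a]
t=0: Δ0=011110011 Δ1=011111011 Δ2=011111010 Δ3=001111010 Δ4=001111000 Δ5=001111100 | 5Δ
t=1: Δ0=001111100 Δ1=001110100 | 1Δ
t=2: Δ0=001110100 Δ1=001111100 | 1Δ

5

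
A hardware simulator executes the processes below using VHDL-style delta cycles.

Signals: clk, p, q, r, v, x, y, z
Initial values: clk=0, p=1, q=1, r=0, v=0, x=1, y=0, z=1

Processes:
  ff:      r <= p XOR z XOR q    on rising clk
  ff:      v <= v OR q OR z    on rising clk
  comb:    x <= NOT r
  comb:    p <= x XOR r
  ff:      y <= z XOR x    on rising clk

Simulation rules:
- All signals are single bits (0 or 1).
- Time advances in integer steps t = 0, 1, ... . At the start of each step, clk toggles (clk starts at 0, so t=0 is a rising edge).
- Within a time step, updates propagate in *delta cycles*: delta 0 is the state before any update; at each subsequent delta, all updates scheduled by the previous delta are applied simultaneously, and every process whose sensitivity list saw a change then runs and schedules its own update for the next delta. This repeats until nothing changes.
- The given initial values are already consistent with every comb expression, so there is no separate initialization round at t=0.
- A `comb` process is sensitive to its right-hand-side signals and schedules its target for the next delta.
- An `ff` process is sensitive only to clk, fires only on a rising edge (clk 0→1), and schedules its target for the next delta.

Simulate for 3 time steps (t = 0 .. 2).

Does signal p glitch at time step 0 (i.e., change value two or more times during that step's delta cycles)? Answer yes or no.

yes

[bits: clk,p,r,q,z,v,x,y]
t=0: Δ0=01011010 Δ1=11011010 Δ2=11111110 Δ3=10111100 Δ4=11111100 | 4Δ
t=1: Δ0=11111100 Δ1=01111100 | 1Δ
t=2: Δ0=01111100 Δ1=11111100 Δ2=11111101 | 2Δ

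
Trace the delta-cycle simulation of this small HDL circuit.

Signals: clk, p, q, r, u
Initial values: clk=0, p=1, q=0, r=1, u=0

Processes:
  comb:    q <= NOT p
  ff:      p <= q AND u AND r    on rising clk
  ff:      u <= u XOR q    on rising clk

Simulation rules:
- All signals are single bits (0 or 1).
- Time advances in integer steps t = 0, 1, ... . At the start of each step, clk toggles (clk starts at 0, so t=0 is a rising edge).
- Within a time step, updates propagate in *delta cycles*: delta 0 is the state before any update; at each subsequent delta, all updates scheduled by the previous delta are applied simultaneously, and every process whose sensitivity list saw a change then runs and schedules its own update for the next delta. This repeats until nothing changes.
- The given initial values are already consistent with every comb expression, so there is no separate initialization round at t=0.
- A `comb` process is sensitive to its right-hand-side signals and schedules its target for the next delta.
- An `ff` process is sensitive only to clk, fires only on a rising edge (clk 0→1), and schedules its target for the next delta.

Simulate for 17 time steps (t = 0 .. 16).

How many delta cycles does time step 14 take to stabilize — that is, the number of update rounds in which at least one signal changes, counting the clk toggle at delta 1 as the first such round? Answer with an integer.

2

t0.Δ0 p=1 clk=0 q=0 u=0 r=1
t0.Δ1 p=1 clk=1 q=0 u=0 r=1
t0.Δ2 p=0 clk=1 q=0 u=0 r=1
t0.Δ3 p=0 clk=1 q=1 u=0 r=1
t1.Δ0 p=0 clk=1 q=1 u=0 r=1
t1.Δ1 p=0 clk=0 q=1 u=0 r=1
t2.Δ0 p=0 clk=0 q=1 u=0 r=1
t2.Δ1 p=0 clk=1 q=1 u=0 r=1
t2.Δ2 p=0 clk=1 q=1 u=1 r=1
t3.Δ0 p=0 clk=1 q=1 u=1 r=1
t3.Δ1 p=0 clk=0 q=1 u=1 r=1
t4.Δ0 p=0 clk=0 q=1 u=1 r=1
t4.Δ1 p=0 clk=1 q=1 u=1 r=1
t4.Δ2 p=1 clk=1 q=1 u=0 r=1
t4.Δ3 p=1 clk=1 q=0 u=0 r=1
t5.Δ0 p=1 clk=1 q=0 u=0 r=1
t5.Δ1 p=1 clk=0 q=0 u=0 r=1
t6.Δ0 p=1 clk=0 q=0 u=0 r=1
t6.Δ1 p=1 clk=1 q=0 u=0 r=1
t6.Δ2 p=0 clk=1 q=0 u=0 r=1
t6.Δ3 p=0 clk=1 q=1 u=0 r=1
t7.Δ0 p=0 clk=1 q=1 u=0 r=1
t7.Δ1 p=0 clk=0 q=1 u=0 r=1
t8.Δ0 p=0 clk=0 q=1 u=0 r=1
t8.Δ1 p=0 clk=1 q=1 u=0 r=1
t8.Δ2 p=0 clk=1 q=1 u=1 r=1
t9.Δ0 p=0 clk=1 q=1 u=1 r=1
t9.Δ1 p=0 clk=0 q=1 u=1 r=1
t10.Δ0 p=0 clk=0 q=1 u=1 r=1
t10.Δ1 p=0 clk=1 q=1 u=1 r=1
t10.Δ2 p=1 clk=1 q=1 u=0 r=1
t10.Δ3 p=1 clk=1 q=0 u=0 r=1
t11.Δ0 p=1 clk=1 q=0 u=0 r=1
t11.Δ1 p=1 clk=0 q=0 u=0 r=1
t12.Δ0 p=1 clk=0 q=0 u=0 r=1
t12.Δ1 p=1 clk=1 q=0 u=0 r=1
t12.Δ2 p=0 clk=1 q=0 u=0 r=1
t12.Δ3 p=0 clk=1 q=1 u=0 r=1
t13.Δ0 p=0 clk=1 q=1 u=0 r=1
t13.Δ1 p=0 clk=0 q=1 u=0 r=1
t14.Δ0 p=0 clk=0 q=1 u=0 r=1
t14.Δ1 p=0 clk=1 q=1 u=0 r=1
t14.Δ2 p=0 clk=1 q=1 u=1 r=1
t15.Δ0 p=0 clk=1 q=1 u=1 r=1
t15.Δ1 p=0 clk=0 q=1 u=1 r=1
t16.Δ0 p=0 clk=0 q=1 u=1 r=1
t16.Δ1 p=0 clk=1 q=1 u=1 r=1
t16.Δ2 p=1 clk=1 q=1 u=0 r=1
t16.Δ3 p=1 clk=1 q=0 u=0 r=1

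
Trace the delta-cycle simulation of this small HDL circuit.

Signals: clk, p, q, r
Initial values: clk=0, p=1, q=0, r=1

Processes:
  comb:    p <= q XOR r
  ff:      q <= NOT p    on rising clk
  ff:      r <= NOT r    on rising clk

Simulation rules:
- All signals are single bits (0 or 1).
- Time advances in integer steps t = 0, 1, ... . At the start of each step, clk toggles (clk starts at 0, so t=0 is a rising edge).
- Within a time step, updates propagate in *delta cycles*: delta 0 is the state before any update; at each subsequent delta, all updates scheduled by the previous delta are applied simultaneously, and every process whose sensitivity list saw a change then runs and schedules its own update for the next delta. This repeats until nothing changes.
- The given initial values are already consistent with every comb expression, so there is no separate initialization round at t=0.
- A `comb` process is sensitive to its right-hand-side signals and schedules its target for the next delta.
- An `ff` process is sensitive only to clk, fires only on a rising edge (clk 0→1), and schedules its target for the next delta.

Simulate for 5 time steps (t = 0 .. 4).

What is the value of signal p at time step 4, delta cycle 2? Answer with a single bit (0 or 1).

t0.Δ0 r=1 q=0 clk=0 p=1
t0.Δ1 r=1 q=0 clk=1 p=1
t0.Δ2 r=0 q=0 clk=1 p=1
t0.Δ3 r=0 q=0 clk=1 p=0
t1.Δ0 r=0 q=0 clk=1 p=0
t1.Δ1 r=0 q=0 clk=0 p=0
t2.Δ0 r=0 q=0 clk=0 p=0
t2.Δ1 r=0 q=0 clk=1 p=0
t2.Δ2 r=1 q=1 clk=1 p=0
t3.Δ0 r=1 q=1 clk=1 p=0
t3.Δ1 r=1 q=1 clk=0 p=0
t4.Δ0 r=1 q=1 clk=0 p=0
t4.Δ1 r=1 q=1 clk=1 p=0
t4.Δ2 r=0 q=1 clk=1 p=0
t4.Δ3 r=0 q=1 clk=1 p=1

0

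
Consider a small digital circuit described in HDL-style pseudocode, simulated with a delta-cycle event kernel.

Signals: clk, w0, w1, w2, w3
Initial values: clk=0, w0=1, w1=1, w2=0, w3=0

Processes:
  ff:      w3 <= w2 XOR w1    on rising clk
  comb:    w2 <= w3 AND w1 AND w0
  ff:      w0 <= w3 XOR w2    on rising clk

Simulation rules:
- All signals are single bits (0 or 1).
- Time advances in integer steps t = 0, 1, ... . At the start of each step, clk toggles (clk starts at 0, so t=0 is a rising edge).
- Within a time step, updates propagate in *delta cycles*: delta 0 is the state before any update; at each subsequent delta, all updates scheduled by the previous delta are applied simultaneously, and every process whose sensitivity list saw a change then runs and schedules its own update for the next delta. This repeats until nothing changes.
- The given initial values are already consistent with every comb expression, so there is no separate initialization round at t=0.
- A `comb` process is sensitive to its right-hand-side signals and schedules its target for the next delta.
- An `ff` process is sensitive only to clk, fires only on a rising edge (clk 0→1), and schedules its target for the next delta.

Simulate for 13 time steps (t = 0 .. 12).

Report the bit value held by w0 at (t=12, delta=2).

0

[bits: w3,w0,w2,w1,clk]
t=0: Δ0=01010 Δ1=01011 Δ2=10011 | 2Δ
t=1: Δ0=10011 Δ1=10010 | 1Δ
t=2: Δ0=10010 Δ1=10011 Δ2=11011 Δ3=11111 | 3Δ
t=3: Δ0=11111 Δ1=11110 | 1Δ
t=4: Δ0=11110 Δ1=11111 Δ2=00111 Δ3=00011 | 3Δ
t=5: Δ0=00011 Δ1=00010 | 1Δ
t=6: Δ0=00010 Δ1=00011 Δ2=10011 | 2Δ
t=7: Δ0=10011 Δ1=10010 | 1Δ
t=8: Δ0=10010 Δ1=10011 Δ2=11011 Δ3=11111 | 3Δ
t=9: Δ0=11111 Δ1=11110 | 1Δ
t=10: Δ0=11110 Δ1=11111 Δ2=00111 Δ3=00011 | 3Δ
t=11: Δ0=00011 Δ1=00010 | 1Δ
t=12: Δ0=00010 Δ1=00011 Δ2=10011 | 2Δ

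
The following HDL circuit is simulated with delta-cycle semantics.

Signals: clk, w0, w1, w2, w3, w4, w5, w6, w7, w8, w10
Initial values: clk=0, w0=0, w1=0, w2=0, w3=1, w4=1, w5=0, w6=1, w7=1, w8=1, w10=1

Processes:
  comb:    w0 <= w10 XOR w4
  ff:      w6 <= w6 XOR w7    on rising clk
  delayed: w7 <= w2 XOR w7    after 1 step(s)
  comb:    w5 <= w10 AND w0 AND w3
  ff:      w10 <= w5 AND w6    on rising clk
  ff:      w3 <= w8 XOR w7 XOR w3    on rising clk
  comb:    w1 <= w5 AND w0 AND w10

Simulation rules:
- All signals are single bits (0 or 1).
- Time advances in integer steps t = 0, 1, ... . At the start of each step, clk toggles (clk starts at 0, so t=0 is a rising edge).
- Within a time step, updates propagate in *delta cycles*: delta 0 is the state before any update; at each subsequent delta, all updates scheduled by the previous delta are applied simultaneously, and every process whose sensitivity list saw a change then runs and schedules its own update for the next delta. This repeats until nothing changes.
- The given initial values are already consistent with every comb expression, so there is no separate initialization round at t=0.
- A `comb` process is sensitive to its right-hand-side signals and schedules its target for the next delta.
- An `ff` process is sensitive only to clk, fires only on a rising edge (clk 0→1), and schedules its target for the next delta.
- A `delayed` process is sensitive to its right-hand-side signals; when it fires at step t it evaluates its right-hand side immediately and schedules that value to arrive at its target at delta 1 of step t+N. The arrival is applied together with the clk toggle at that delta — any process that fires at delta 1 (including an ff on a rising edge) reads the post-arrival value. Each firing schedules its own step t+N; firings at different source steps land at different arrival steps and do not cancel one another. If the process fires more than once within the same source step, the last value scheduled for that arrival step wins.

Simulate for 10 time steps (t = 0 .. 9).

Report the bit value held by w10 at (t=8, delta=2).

0

t0.Δ0 clk=0 w3=1 w5=0 w6=1 w10=1 w4=1 w7=1 w8=1 w2=0 w1=0 w0=0
t0.Δ1 clk=1 w3=1 w5=0 w6=1 w10=1 w4=1 w7=1 w8=1 w2=0 w1=0 w0=0
t0.Δ2 clk=1 w3=1 w5=0 w6=0 w10=0 w4=1 w7=1 w8=1 w2=0 w1=0 w0=0
t0.Δ3 clk=1 w3=1 w5=0 w6=0 w10=0 w4=1 w7=1 w8=1 w2=0 w1=0 w0=1
t1.Δ0 clk=1 w3=1 w5=0 w6=0 w10=0 w4=1 w7=1 w8=1 w2=0 w1=0 w0=1
t1.Δ1 clk=0 w3=1 w5=0 w6=0 w10=0 w4=1 w7=1 w8=1 w2=0 w1=0 w0=1
t2.Δ0 clk=0 w3=1 w5=0 w6=0 w10=0 w4=1 w7=1 w8=1 w2=0 w1=0 w0=1
t2.Δ1 clk=1 w3=1 w5=0 w6=0 w10=0 w4=1 w7=1 w8=1 w2=0 w1=0 w0=1
t2.Δ2 clk=1 w3=1 w5=0 w6=1 w10=0 w4=1 w7=1 w8=1 w2=0 w1=0 w0=1
t3.Δ0 clk=1 w3=1 w5=0 w6=1 w10=0 w4=1 w7=1 w8=1 w2=0 w1=0 w0=1
t3.Δ1 clk=0 w3=1 w5=0 w6=1 w10=0 w4=1 w7=1 w8=1 w2=0 w1=0 w0=1
t4.Δ0 clk=0 w3=1 w5=0 w6=1 w10=0 w4=1 w7=1 w8=1 w2=0 w1=0 w0=1
t4.Δ1 clk=1 w3=1 w5=0 w6=1 w10=0 w4=1 w7=1 w8=1 w2=0 w1=0 w0=1
t4.Δ2 clk=1 w3=1 w5=0 w6=0 w10=0 w4=1 w7=1 w8=1 w2=0 w1=0 w0=1
t5.Δ0 clk=1 w3=1 w5=0 w6=0 w10=0 w4=1 w7=1 w8=1 w2=0 w1=0 w0=1
t5.Δ1 clk=0 w3=1 w5=0 w6=0 w10=0 w4=1 w7=1 w8=1 w2=0 w1=0 w0=1
t6.Δ0 clk=0 w3=1 w5=0 w6=0 w10=0 w4=1 w7=1 w8=1 w2=0 w1=0 w0=1
t6.Δ1 clk=1 w3=1 w5=0 w6=0 w10=0 w4=1 w7=1 w8=1 w2=0 w1=0 w0=1
t6.Δ2 clk=1 w3=1 w5=0 w6=1 w10=0 w4=1 w7=1 w8=1 w2=0 w1=0 w0=1
t7.Δ0 clk=1 w3=1 w5=0 w6=1 w10=0 w4=1 w7=1 w8=1 w2=0 w1=0 w0=1
t7.Δ1 clk=0 w3=1 w5=0 w6=1 w10=0 w4=1 w7=1 w8=1 w2=0 w1=0 w0=1
t8.Δ0 clk=0 w3=1 w5=0 w6=1 w10=0 w4=1 w7=1 w8=1 w2=0 w1=0 w0=1
t8.Δ1 clk=1 w3=1 w5=0 w6=1 w10=0 w4=1 w7=1 w8=1 w2=0 w1=0 w0=1
t8.Δ2 clk=1 w3=1 w5=0 w6=0 w10=0 w4=1 w7=1 w8=1 w2=0 w1=0 w0=1
t9.Δ0 clk=1 w3=1 w5=0 w6=0 w10=0 w4=1 w7=1 w8=1 w2=0 w1=0 w0=1
t9.Δ1 clk=0 w3=1 w5=0 w6=0 w10=0 w4=1 w7=1 w8=1 w2=0 w1=0 w0=1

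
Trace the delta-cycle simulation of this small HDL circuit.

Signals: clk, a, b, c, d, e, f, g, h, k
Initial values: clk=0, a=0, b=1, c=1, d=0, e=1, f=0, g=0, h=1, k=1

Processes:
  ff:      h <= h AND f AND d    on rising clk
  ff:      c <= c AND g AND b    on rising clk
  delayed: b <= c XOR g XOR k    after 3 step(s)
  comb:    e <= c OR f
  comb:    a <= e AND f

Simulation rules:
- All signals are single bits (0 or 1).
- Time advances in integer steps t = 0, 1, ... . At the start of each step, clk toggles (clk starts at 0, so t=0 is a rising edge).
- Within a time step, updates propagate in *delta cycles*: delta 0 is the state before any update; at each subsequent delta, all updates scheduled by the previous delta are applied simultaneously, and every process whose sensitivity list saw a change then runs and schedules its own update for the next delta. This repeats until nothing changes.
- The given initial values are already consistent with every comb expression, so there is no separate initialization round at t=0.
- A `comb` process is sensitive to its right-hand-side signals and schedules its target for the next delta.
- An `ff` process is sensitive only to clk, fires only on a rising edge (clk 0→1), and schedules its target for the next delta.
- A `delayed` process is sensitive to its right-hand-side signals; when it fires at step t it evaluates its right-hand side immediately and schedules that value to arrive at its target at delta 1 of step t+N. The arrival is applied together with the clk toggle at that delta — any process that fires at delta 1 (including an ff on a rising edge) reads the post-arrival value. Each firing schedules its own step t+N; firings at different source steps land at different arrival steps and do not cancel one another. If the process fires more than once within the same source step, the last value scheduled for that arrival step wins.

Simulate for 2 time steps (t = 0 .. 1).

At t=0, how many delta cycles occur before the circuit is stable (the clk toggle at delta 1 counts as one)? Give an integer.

3

t0.Δ0 f=0 h=1 clk=0 c=1 b=1 a=0 g=0 k=1 d=0 e=1
t0.Δ1 f=0 h=1 clk=1 c=1 b=1 a=0 g=0 k=1 d=0 e=1
t0.Δ2 f=0 h=0 clk=1 c=0 b=1 a=0 g=0 k=1 d=0 e=1
t0.Δ3 f=0 h=0 clk=1 c=0 b=1 a=0 g=0 k=1 d=0 e=0
t1.Δ0 f=0 h=0 clk=1 c=0 b=1 a=0 g=0 k=1 d=0 e=0
t1.Δ1 f=0 h=0 clk=0 c=0 b=1 a=0 g=0 k=1 d=0 e=0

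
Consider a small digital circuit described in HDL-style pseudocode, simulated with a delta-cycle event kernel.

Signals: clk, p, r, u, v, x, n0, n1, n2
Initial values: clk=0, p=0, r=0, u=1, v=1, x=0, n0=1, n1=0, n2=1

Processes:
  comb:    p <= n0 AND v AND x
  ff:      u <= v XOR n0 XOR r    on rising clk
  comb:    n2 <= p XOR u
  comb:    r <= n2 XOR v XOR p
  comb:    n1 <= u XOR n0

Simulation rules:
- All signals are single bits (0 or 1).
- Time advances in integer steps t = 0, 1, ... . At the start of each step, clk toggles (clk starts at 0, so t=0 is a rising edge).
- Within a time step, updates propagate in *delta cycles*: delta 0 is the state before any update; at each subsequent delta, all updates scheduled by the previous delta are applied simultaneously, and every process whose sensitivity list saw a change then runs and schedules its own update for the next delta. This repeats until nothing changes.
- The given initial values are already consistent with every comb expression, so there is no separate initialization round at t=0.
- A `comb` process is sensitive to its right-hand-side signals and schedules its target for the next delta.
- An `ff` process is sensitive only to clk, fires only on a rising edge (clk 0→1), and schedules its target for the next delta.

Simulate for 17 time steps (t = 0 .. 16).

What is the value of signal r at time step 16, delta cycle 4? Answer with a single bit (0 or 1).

1

[bits: x,n0,v,r,p,u,n1,clk,n2]
t=0: Δ0=011001001 Δ1=011001011 Δ2=011000011 Δ3=011000110 Δ4=011100110 | 4Δ
t=1: Δ0=011100110 Δ1=011100100 | 1Δ
t=2: Δ0=011100100 Δ1=011100110 Δ2=011101110 Δ3=011101011 Δ4=011001011 | 4Δ
t=3: Δ0=011001011 Δ1=011001001 | 1Δ
t=4: Δ0=011001001 Δ1=011001011 Δ2=011000011 Δ3=011000110 Δ4=011100110 | 4Δ
t=5: Δ0=011100110 Δ1=011100100 | 1Δ
t=6: Δ0=011100100 Δ1=011100110 Δ2=011101110 Δ3=011101011 Δ4=011001011 | 4Δ
t=7: Δ0=011001011 Δ1=011001001 | 1Δ
t=8: Δ0=011001001 Δ1=011001011 Δ2=011000011 Δ3=011000110 Δ4=011100110 | 4Δ
t=9: Δ0=011100110 Δ1=011100100 | 1Δ
t=10: Δ0=011100100 Δ1=011100110 Δ2=011101110 Δ3=011101011 Δ4=011001011 | 4Δ
t=11: Δ0=011001011 Δ1=011001001 | 1Δ
t=12: Δ0=011001001 Δ1=011001011 Δ2=011000011 Δ3=011000110 Δ4=011100110 | 4Δ
t=13: Δ0=011100110 Δ1=011100100 | 1Δ
t=14: Δ0=011100100 Δ1=011100110 Δ2=011101110 Δ3=011101011 Δ4=011001011 | 4Δ
t=15: Δ0=011001011 Δ1=011001001 | 1Δ
t=16: Δ0=011001001 Δ1=011001011 Δ2=011000011 Δ3=011000110 Δ4=011100110 | 4Δ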